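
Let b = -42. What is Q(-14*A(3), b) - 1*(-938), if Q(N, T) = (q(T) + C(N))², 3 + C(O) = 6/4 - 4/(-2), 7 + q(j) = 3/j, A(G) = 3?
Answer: 48078/49 ≈ 981.18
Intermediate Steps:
q(j) = -7 + 3/j
C(O) = ½ (C(O) = -3 + (6/4 - 4/(-2)) = -3 + (6*(¼) - 4*(-½)) = -3 + (3/2 + 2) = -3 + 7/2 = ½)
Q(N, T) = (-13/2 + 3/T)² (Q(N, T) = ((-7 + 3/T) + ½)² = (-13/2 + 3/T)²)
Q(-14*A(3), b) - 1*(-938) = (¼)*(-6 + 13*(-42))²/(-42)² - 1*(-938) = (¼)*(1/1764)*(-6 - 546)² + 938 = (¼)*(1/1764)*(-552)² + 938 = (¼)*(1/1764)*304704 + 938 = 2116/49 + 938 = 48078/49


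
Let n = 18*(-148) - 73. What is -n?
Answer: 2737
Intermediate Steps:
n = -2737 (n = -2664 - 73 = -2737)
-n = -1*(-2737) = 2737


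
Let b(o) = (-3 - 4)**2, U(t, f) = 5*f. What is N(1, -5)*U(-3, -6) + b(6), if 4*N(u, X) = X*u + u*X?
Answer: 124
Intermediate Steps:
N(u, X) = X*u/2 (N(u, X) = (X*u + u*X)/4 = (X*u + X*u)/4 = (2*X*u)/4 = X*u/2)
b(o) = 49 (b(o) = (-7)**2 = 49)
N(1, -5)*U(-3, -6) + b(6) = ((1/2)*(-5)*1)*(5*(-6)) + 49 = -5/2*(-30) + 49 = 75 + 49 = 124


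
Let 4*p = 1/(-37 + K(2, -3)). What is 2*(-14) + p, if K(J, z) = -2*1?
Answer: -4369/156 ≈ -28.006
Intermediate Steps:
K(J, z) = -2
p = -1/156 (p = 1/(4*(-37 - 2)) = (1/4)/(-39) = (1/4)*(-1/39) = -1/156 ≈ -0.0064103)
2*(-14) + p = 2*(-14) - 1/156 = -28 - 1/156 = -4369/156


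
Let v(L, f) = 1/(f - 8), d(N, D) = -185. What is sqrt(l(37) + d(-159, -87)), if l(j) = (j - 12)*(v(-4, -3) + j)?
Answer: sqrt(89265)/11 ≈ 27.161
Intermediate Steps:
v(L, f) = 1/(-8 + f)
l(j) = (-12 + j)*(-1/11 + j) (l(j) = (j - 12)*(1/(-8 - 3) + j) = (-12 + j)*(1/(-11) + j) = (-12 + j)*(-1/11 + j))
sqrt(l(37) + d(-159, -87)) = sqrt((12/11 + 37**2 - 133/11*37) - 185) = sqrt((12/11 + 1369 - 4921/11) - 185) = sqrt(10150/11 - 185) = sqrt(8115/11) = sqrt(89265)/11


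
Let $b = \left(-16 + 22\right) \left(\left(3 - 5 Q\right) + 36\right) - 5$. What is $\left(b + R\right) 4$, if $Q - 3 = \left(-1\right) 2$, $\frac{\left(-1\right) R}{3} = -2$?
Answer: $820$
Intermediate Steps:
$R = 6$ ($R = \left(-3\right) \left(-2\right) = 6$)
$Q = 1$ ($Q = 3 - 2 = 1$)
$b = 199$ ($b = \left(-16 + 22\right) \left(\left(3 - 5\right) + 36\right) - 5 = 6 \left(\left(3 - 5\right) + 36\right) - 5 = 6 \left(-2 + 36\right) - 5 = 6 \cdot 34 - 5 = 204 - 5 = 199$)
$\left(b + R\right) 4 = \left(199 + 6\right) 4 = 205 \cdot 4 = 820$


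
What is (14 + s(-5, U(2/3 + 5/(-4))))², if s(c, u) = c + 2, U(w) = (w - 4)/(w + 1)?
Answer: 121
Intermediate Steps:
U(w) = (-4 + w)/(1 + w)
s(c, u) = 2 + c
(14 + s(-5, U(2/3 + 5/(-4))))² = (14 + (2 - 5))² = (14 - 3)² = 11² = 121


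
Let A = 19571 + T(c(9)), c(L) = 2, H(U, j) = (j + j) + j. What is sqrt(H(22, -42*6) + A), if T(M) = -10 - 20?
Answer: 17*sqrt(65) ≈ 137.06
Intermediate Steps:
H(U, j) = 3*j (H(U, j) = 2*j + j = 3*j)
T(M) = -30
A = 19541 (A = 19571 - 30 = 19541)
sqrt(H(22, -42*6) + A) = sqrt(3*(-42*6) + 19541) = sqrt(3*(-252) + 19541) = sqrt(-756 + 19541) = sqrt(18785) = 17*sqrt(65)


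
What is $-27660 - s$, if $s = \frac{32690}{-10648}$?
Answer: $- \frac{147245495}{5324} \approx -27657.0$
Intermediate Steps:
$s = - \frac{16345}{5324}$ ($s = 32690 \left(- \frac{1}{10648}\right) = - \frac{16345}{5324} \approx -3.0701$)
$-27660 - s = -27660 - - \frac{16345}{5324} = -27660 + \frac{16345}{5324} = - \frac{147245495}{5324}$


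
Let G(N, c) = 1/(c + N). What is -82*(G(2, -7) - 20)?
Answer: 8282/5 ≈ 1656.4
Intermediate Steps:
G(N, c) = 1/(N + c)
-82*(G(2, -7) - 20) = -82*(1/(2 - 7) - 20) = -82*(1/(-5) - 20) = -82*(-1/5 - 20) = -82*(-101/5) = 8282/5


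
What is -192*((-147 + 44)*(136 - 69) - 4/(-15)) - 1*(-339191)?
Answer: 8320659/5 ≈ 1.6641e+6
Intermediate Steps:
-192*((-147 + 44)*(136 - 69) - 4/(-15)) - 1*(-339191) = -192*(-103*67 - 1/15*(-4)) + 339191 = -192*(-6901 + 4/15) + 339191 = -192*(-103511/15) + 339191 = 6624704/5 + 339191 = 8320659/5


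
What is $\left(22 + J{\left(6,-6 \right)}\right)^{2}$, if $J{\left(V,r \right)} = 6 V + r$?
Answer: $2704$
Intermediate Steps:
$J{\left(V,r \right)} = r + 6 V$
$\left(22 + J{\left(6,-6 \right)}\right)^{2} = \left(22 + \left(-6 + 6 \cdot 6\right)\right)^{2} = \left(22 + \left(-6 + 36\right)\right)^{2} = \left(22 + 30\right)^{2} = 52^{2} = 2704$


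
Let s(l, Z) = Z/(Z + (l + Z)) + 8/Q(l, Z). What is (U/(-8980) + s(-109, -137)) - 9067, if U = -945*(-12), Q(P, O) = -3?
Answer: -4679517047/515901 ≈ -9070.6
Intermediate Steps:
U = 11340
s(l, Z) = -8/3 + Z/(l + 2*Z) (s(l, Z) = Z/(Z + (l + Z)) + 8/(-3) = Z/(Z + (Z + l)) + 8*(-⅓) = Z/(l + 2*Z) - 8/3 = -8/3 + Z/(l + 2*Z))
(U/(-8980) + s(-109, -137)) - 9067 = (11340/(-8980) + (-13*(-137) - 8*(-109))/(3*(-109 + 2*(-137)))) - 9067 = (11340*(-1/8980) + (1781 + 872)/(3*(-109 - 274))) - 9067 = (-567/449 + (⅓)*2653/(-383)) - 9067 = (-567/449 + (⅓)*(-1/383)*2653) - 9067 = (-567/449 - 2653/1149) - 9067 = -1842680/515901 - 9067 = -4679517047/515901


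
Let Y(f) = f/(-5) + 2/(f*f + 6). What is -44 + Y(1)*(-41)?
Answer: -1663/35 ≈ -47.514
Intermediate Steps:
Y(f) = 2/(6 + f²) - f/5 (Y(f) = f*(-⅕) + 2/(f² + 6) = -f/5 + 2/(6 + f²) = 2/(6 + f²) - f/5)
-44 + Y(1)*(-41) = -44 + ((10 - 1*1³ - 6*1)/(5*(6 + 1²)))*(-41) = -44 + ((10 - 1*1 - 6)/(5*(6 + 1)))*(-41) = -44 + ((⅕)*(10 - 1 - 6)/7)*(-41) = -44 + ((⅕)*(⅐)*3)*(-41) = -44 + (3/35)*(-41) = -44 - 123/35 = -1663/35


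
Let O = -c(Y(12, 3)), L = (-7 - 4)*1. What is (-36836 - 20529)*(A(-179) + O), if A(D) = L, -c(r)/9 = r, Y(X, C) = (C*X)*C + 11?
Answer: -60806900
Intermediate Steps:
Y(X, C) = 11 + X*C² (Y(X, C) = X*C² + 11 = 11 + X*C²)
c(r) = -9*r
L = -11 (L = -11*1 = -11)
A(D) = -11
O = 1071 (O = -(-9)*(11 + 12*3²) = -(-9)*(11 + 12*9) = -(-9)*(11 + 108) = -(-9)*119 = -1*(-1071) = 1071)
(-36836 - 20529)*(A(-179) + O) = (-36836 - 20529)*(-11 + 1071) = -57365*1060 = -60806900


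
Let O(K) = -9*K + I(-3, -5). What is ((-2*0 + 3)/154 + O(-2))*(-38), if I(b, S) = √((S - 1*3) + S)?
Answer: -52725/77 - 38*I*√13 ≈ -684.74 - 137.01*I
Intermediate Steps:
I(b, S) = √(-3 + 2*S) (I(b, S) = √((S - 3) + S) = √((-3 + S) + S) = √(-3 + 2*S))
O(K) = -9*K + I*√13 (O(K) = -9*K + √(-3 + 2*(-5)) = -9*K + √(-3 - 10) = -9*K + √(-13) = -9*K + I*√13)
((-2*0 + 3)/154 + O(-2))*(-38) = ((-2*0 + 3)/154 + (-9*(-2) + I*√13))*(-38) = ((0 + 3)*(1/154) + (18 + I*√13))*(-38) = (3*(1/154) + (18 + I*√13))*(-38) = (3/154 + (18 + I*√13))*(-38) = (2775/154 + I*√13)*(-38) = -52725/77 - 38*I*√13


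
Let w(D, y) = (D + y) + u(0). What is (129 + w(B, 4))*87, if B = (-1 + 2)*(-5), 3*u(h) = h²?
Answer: 11136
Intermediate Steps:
u(h) = h²/3
B = -5 (B = 1*(-5) = -5)
w(D, y) = D + y (w(D, y) = (D + y) + (⅓)*0² = (D + y) + (⅓)*0 = (D + y) + 0 = D + y)
(129 + w(B, 4))*87 = (129 + (-5 + 4))*87 = (129 - 1)*87 = 128*87 = 11136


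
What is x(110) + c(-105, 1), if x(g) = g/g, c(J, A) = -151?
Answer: -150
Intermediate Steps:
x(g) = 1
x(110) + c(-105, 1) = 1 - 151 = -150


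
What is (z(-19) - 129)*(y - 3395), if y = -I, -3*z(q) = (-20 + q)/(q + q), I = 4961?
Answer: 20534870/19 ≈ 1.0808e+6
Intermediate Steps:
z(q) = -(-20 + q)/(6*q) (z(q) = -(-20 + q)/(3*(q + q)) = -(-20 + q)/(3*(2*q)) = -(-20 + q)*1/(2*q)/3 = -(-20 + q)/(6*q))
y = -4961 (y = -1*4961 = -4961)
(z(-19) - 129)*(y - 3395) = ((⅙)*(20 - 1*(-19))/(-19) - 129)*(-4961 - 3395) = ((⅙)*(-1/19)*(20 + 19) - 129)*(-8356) = ((⅙)*(-1/19)*39 - 129)*(-8356) = (-13/38 - 129)*(-8356) = -4915/38*(-8356) = 20534870/19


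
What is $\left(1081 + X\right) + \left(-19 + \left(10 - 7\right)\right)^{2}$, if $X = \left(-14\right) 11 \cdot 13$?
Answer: $-665$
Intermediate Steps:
$X = -2002$ ($X = \left(-154\right) 13 = -2002$)
$\left(1081 + X\right) + \left(-19 + \left(10 - 7\right)\right)^{2} = \left(1081 - 2002\right) + \left(-19 + \left(10 - 7\right)\right)^{2} = -921 + \left(-19 + \left(10 - 7\right)\right)^{2} = -921 + \left(-19 + 3\right)^{2} = -921 + \left(-16\right)^{2} = -921 + 256 = -665$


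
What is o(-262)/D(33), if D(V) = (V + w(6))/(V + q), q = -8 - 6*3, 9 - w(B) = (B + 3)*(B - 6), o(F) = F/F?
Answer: ⅙ ≈ 0.16667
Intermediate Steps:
o(F) = 1
w(B) = 9 - (-6 + B)*(3 + B) (w(B) = 9 - (B + 3)*(B - 6) = 9 - (3 + B)*(-6 + B) = 9 - (-6 + B)*(3 + B))
q = -26 (q = -8 - 18 = -26)
D(V) = (9 + V)/(-26 + V) (D(V) = (V + (27 - 1*6² + 3*6))/(V - 26) = (V + (27 - 1*36 + 18))/(-26 + V) = (V + (27 - 36 + 18))/(-26 + V) = (V + 9)/(-26 + V) = (9 + V)/(-26 + V))
o(-262)/D(33) = 1/((9 + 33)/(-26 + 33)) = 1/(42/7) = 1/((⅐)*42) = 1/6 = 1*(⅙) = ⅙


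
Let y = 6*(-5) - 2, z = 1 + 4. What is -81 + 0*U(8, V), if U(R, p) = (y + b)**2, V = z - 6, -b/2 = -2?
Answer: -81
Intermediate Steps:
b = 4 (b = -2*(-2) = 4)
z = 5
y = -32 (y = -30 - 2 = -32)
V = -1 (V = 5 - 6 = -1)
U(R, p) = 784 (U(R, p) = (-32 + 4)**2 = (-28)**2 = 784)
-81 + 0*U(8, V) = -81 + 0*784 = -81 + 0 = -81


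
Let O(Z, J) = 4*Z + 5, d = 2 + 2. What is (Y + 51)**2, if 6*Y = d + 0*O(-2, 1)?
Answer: 24025/9 ≈ 2669.4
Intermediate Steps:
d = 4
O(Z, J) = 5 + 4*Z
Y = 2/3 (Y = (4 + 0*(5 + 4*(-2)))/6 = (4 + 0*(5 - 8))/6 = (4 + 0*(-3))/6 = (4 + 0)/6 = (1/6)*4 = 2/3 ≈ 0.66667)
(Y + 51)**2 = (2/3 + 51)**2 = (155/3)**2 = 24025/9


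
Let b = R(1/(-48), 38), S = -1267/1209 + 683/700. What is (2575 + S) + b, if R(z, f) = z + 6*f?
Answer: 9488400463/3385200 ≈ 2802.9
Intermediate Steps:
S = -61153/846300 (S = -1267*1/1209 + 683*(1/700) = -1267/1209 + 683/700 = -61153/846300 ≈ -0.072259)
b = 10943/48 (b = 1/(-48) + 6*38 = -1/48 + 228 = 10943/48 ≈ 227.98)
(2575 + S) + b = (2575 - 61153/846300) + 10943/48 = 2179161347/846300 + 10943/48 = 9488400463/3385200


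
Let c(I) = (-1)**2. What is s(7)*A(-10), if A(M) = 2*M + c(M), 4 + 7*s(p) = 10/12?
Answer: 361/42 ≈ 8.5952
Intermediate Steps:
c(I) = 1
s(p) = -19/42 (s(p) = -4/7 + (10/12)/7 = -4/7 + (10*(1/12))/7 = -4/7 + (1/7)*(5/6) = -4/7 + 5/42 = -19/42)
A(M) = 1 + 2*M (A(M) = 2*M + 1 = 1 + 2*M)
s(7)*A(-10) = -19*(1 + 2*(-10))/42 = -19*(1 - 20)/42 = -19/42*(-19) = 361/42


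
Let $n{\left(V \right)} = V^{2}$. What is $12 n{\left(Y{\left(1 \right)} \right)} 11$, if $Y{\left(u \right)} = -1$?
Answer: $132$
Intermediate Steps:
$12 n{\left(Y{\left(1 \right)} \right)} 11 = 12 \left(-1\right)^{2} \cdot 11 = 12 \cdot 1 \cdot 11 = 12 \cdot 11 = 132$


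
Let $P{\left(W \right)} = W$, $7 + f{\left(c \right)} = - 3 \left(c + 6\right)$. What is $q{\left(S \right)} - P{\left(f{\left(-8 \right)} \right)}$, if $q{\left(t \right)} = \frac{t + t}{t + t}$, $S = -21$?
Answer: $2$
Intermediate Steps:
$f{\left(c \right)} = -25 - 3 c$ ($f{\left(c \right)} = -7 - 3 \left(c + 6\right) = -7 - 3 \left(6 + c\right) = -7 - \left(18 + 3 c\right) = -25 - 3 c$)
$q{\left(t \right)} = 1$ ($q{\left(t \right)} = \frac{2 t}{2 t} = 2 t \frac{1}{2 t} = 1$)
$q{\left(S \right)} - P{\left(f{\left(-8 \right)} \right)} = 1 - \left(-25 - -24\right) = 1 - \left(-25 + 24\right) = 1 - -1 = 1 + 1 = 2$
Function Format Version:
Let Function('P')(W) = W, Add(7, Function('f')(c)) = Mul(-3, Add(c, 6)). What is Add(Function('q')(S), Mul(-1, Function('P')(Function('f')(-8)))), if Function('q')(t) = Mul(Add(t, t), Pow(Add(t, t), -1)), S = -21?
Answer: 2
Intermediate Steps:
Function('f')(c) = Add(-25, Mul(-3, c)) (Function('f')(c) = Add(-7, Mul(-3, Add(c, 6))) = Add(-7, Mul(-3, Add(6, c))) = Add(-7, Add(-18, Mul(-3, c))) = Add(-25, Mul(-3, c)))
Function('q')(t) = 1 (Function('q')(t) = Mul(Mul(2, t), Pow(Mul(2, t), -1)) = Mul(Mul(2, t), Mul(Rational(1, 2), Pow(t, -1))) = 1)
Add(Function('q')(S), Mul(-1, Function('P')(Function('f')(-8)))) = Add(1, Mul(-1, Add(-25, Mul(-3, -8)))) = Add(1, Mul(-1, Add(-25, 24))) = Add(1, Mul(-1, -1)) = Add(1, 1) = 2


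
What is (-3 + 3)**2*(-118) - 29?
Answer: -29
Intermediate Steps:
(-3 + 3)**2*(-118) - 29 = 0**2*(-118) - 29 = 0*(-118) - 29 = 0 - 29 = -29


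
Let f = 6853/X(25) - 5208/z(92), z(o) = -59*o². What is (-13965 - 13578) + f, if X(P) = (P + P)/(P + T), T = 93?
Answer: -17743312381/1560550 ≈ -11370.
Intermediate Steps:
X(P) = 2*P/(93 + P) (X(P) = (P + P)/(P + 93) = (2*P)/(93 + P) = 2*P/(93 + P))
f = 25238916269/1560550 (f = 6853/((2*25/(93 + 25))) - 5208/((-59*92²)) = 6853/((2*25/118)) - 5208/((-59*8464)) = 6853/((2*25*(1/118))) - 5208/(-499376) = 6853/(25/59) - 5208*(-1/499376) = 6853*(59/25) + 651/62422 = 404327/25 + 651/62422 = 25238916269/1560550 ≈ 16173.)
(-13965 - 13578) + f = (-13965 - 13578) + 25238916269/1560550 = -27543 + 25238916269/1560550 = -17743312381/1560550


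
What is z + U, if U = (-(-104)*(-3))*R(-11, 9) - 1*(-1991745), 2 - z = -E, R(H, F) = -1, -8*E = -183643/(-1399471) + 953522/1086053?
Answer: 24221837126793948595/12159197423704 ≈ 1.9921e+6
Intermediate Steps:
E = -1533872417941/12159197423704 (E = -(-183643/(-1399471) + 953522/1086053)/8 = -(-183643*(-1/1399471) + 953522*(1/1086053))/8 = -(183643/1399471 + 953522/1086053)/8 = -1/8*1533872417941/1519899677963 = -1533872417941/12159197423704 ≈ -0.12615)
z = 22784522429467/12159197423704 (z = 2 - (-1)*(-1533872417941)/12159197423704 = 2 - 1*1533872417941/12159197423704 = 2 - 1533872417941/12159197423704 = 22784522429467/12159197423704 ≈ 1.8739)
U = 1992057 (U = -(-104)*(-3)*(-1) - 1*(-1991745) = -104*3*(-1) + 1991745 = -312*(-1) + 1991745 = 312 + 1991745 = 1992057)
z + U = 22784522429467/12159197423704 + 1992057 = 24221837126793948595/12159197423704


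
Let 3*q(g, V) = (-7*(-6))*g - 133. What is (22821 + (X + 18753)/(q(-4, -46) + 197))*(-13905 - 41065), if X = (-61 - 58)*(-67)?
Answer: -36820379196/29 ≈ -1.2697e+9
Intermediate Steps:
X = 7973 (X = -119*(-67) = 7973)
q(g, V) = -133/3 + 14*g (q(g, V) = ((-7*(-6))*g - 133)/3 = (42*g - 133)/3 = (-133 + 42*g)/3 = -133/3 + 14*g)
(22821 + (X + 18753)/(q(-4, -46) + 197))*(-13905 - 41065) = (22821 + (7973 + 18753)/((-133/3 + 14*(-4)) + 197))*(-13905 - 41065) = (22821 + 26726/((-133/3 - 56) + 197))*(-54970) = (22821 + 26726/(-301/3 + 197))*(-54970) = (22821 + 26726/(290/3))*(-54970) = (22821 + 26726*(3/290))*(-54970) = (22821 + 40089/145)*(-54970) = (3349134/145)*(-54970) = -36820379196/29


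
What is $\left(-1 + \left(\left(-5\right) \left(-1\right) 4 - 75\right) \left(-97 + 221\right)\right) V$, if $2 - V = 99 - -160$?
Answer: $1752997$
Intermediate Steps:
$V = -257$ ($V = 2 - \left(99 - -160\right) = 2 - \left(99 + 160\right) = 2 - 259 = -257$)
$\left(-1 + \left(\left(-5\right) \left(-1\right) 4 - 75\right) \left(-97 + 221\right)\right) V = \left(-1 + \left(\left(-5\right) \left(-1\right) 4 - 75\right) \left(-97 + 221\right)\right) \left(-257\right) = \left(-1 + \left(5 \cdot 4 - 75\right) 124\right) \left(-257\right) = \left(-1 + \left(20 - 75\right) 124\right) \left(-257\right) = \left(-1 - 6820\right) \left(-257\right) = \left(-6821\right) \left(-257\right) = 1752997$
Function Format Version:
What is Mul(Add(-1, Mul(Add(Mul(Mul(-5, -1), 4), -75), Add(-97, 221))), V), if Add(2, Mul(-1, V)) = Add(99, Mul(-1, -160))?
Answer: 1752997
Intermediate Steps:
V = -257 (V = Add(2, Mul(-1, Add(99, Mul(-1, -160)))) = Add(2, Mul(-1, Add(99, 160))) = Add(2, Mul(-1, 259)) = Add(2, -259) = -257)
Mul(Add(-1, Mul(Add(Mul(Mul(-5, -1), 4), -75), Add(-97, 221))), V) = Mul(Add(-1, Mul(Add(Mul(Mul(-5, -1), 4), -75), Add(-97, 221))), -257) = Mul(Add(-1, Mul(Add(Mul(5, 4), -75), 124)), -257) = Mul(Add(-1, Mul(Add(20, -75), 124)), -257) = Mul(Add(-1, Mul(-55, 124)), -257) = Mul(Add(-1, -6820), -257) = Mul(-6821, -257) = 1752997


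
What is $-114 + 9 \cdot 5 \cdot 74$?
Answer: $3216$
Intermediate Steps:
$-114 + 9 \cdot 5 \cdot 74 = -114 + 45 \cdot 74 = -114 + 3330 = 3216$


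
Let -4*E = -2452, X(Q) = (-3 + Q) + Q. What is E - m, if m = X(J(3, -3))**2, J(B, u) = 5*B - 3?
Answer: 172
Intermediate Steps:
J(B, u) = -3 + 5*B
X(Q) = -3 + 2*Q
m = 441 (m = (-3 + 2*(-3 + 5*3))**2 = (-3 + 2*(-3 + 15))**2 = (-3 + 2*12)**2 = (-3 + 24)**2 = 21**2 = 441)
E = 613 (E = -1/4*(-2452) = 613)
E - m = 613 - 1*441 = 613 - 441 = 172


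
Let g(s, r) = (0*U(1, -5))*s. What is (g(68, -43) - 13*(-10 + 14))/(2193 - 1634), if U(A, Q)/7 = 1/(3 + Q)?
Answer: -4/43 ≈ -0.093023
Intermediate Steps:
U(A, Q) = 7/(3 + Q)
g(s, r) = 0 (g(s, r) = (0*(7/(3 - 5)))*s = (0*(7/(-2)))*s = (0*(7*(-½)))*s = (0*(-7/2))*s = 0*s = 0)
(g(68, -43) - 13*(-10 + 14))/(2193 - 1634) = (0 - 13*(-10 + 14))/(2193 - 1634) = (0 - 13*4)/559 = (0 - 52)*(1/559) = -52*1/559 = -4/43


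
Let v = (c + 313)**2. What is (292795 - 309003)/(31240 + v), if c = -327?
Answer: -4052/7859 ≈ -0.51559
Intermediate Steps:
v = 196 (v = (-327 + 313)**2 = (-14)**2 = 196)
(292795 - 309003)/(31240 + v) = (292795 - 309003)/(31240 + 196) = -16208/31436 = -16208*1/31436 = -4052/7859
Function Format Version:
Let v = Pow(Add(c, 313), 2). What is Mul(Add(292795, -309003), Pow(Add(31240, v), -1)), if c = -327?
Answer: Rational(-4052, 7859) ≈ -0.51559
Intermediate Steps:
v = 196 (v = Pow(Add(-327, 313), 2) = Pow(-14, 2) = 196)
Mul(Add(292795, -309003), Pow(Add(31240, v), -1)) = Mul(Add(292795, -309003), Pow(Add(31240, 196), -1)) = Mul(-16208, Pow(31436, -1)) = Mul(-16208, Rational(1, 31436)) = Rational(-4052, 7859)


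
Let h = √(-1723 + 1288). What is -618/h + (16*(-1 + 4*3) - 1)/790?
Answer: 35/158 + 206*I*√435/145 ≈ 0.22152 + 29.631*I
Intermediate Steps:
h = I*√435 (h = √(-435) = I*√435 ≈ 20.857*I)
-618/h + (16*(-1 + 4*3) - 1)/790 = -618*(-I*√435/435) + (16*(-1 + 4*3) - 1)/790 = -(-206)*I*√435/145 + (16*(-1 + 12) - 1)*(1/790) = 206*I*√435/145 + (16*11 - 1)*(1/790) = 206*I*√435/145 + (176 - 1)*(1/790) = 206*I*√435/145 + 175*(1/790) = 206*I*√435/145 + 35/158 = 35/158 + 206*I*√435/145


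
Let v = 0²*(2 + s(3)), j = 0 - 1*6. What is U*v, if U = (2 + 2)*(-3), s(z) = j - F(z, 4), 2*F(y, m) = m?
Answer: 0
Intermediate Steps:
F(y, m) = m/2
j = -6 (j = 0 - 6 = -6)
s(z) = -8 (s(z) = -6 - 4/2 = -6 - 1*2 = -6 - 2 = -8)
v = 0 (v = 0²*(2 - 8) = 0*(-6) = 0)
U = -12 (U = 4*(-3) = -12)
U*v = -12*0 = 0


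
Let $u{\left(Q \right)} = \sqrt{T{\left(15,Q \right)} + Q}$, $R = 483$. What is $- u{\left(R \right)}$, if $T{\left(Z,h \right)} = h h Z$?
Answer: $- \sqrt{3499818} \approx -1870.8$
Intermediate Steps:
$T{\left(Z,h \right)} = Z h^{2}$ ($T{\left(Z,h \right)} = h^{2} Z = Z h^{2}$)
$u{\left(Q \right)} = \sqrt{Q + 15 Q^{2}}$ ($u{\left(Q \right)} = \sqrt{15 Q^{2} + Q} = \sqrt{Q + 15 Q^{2}}$)
$- u{\left(R \right)} = - \sqrt{483 \left(1 + 15 \cdot 483\right)} = - \sqrt{483 \left(1 + 7245\right)} = - \sqrt{483 \cdot 7246} = - \sqrt{3499818}$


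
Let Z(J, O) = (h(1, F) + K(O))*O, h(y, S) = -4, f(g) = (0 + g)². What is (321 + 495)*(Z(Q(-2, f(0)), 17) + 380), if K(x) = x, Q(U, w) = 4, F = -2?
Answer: 490416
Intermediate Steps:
f(g) = g²
Z(J, O) = O*(-4 + O) (Z(J, O) = (-4 + O)*O = O*(-4 + O))
(321 + 495)*(Z(Q(-2, f(0)), 17) + 380) = (321 + 495)*(17*(-4 + 17) + 380) = 816*(17*13 + 380) = 816*(221 + 380) = 816*601 = 490416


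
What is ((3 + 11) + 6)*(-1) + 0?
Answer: -20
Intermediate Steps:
((3 + 11) + 6)*(-1) + 0 = (14 + 6)*(-1) + 0 = 20*(-1) + 0 = -20 + 0 = -20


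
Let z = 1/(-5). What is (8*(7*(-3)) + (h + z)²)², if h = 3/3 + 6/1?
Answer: 9265936/625 ≈ 14826.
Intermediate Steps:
h = 7 (h = 3*(⅓) + 6*1 = 1 + 6 = 7)
z = -⅕ ≈ -0.20000
(8*(7*(-3)) + (h + z)²)² = (8*(7*(-3)) + (7 - ⅕)²)² = (8*(-21) + (34/5)²)² = (-168 + 1156/25)² = (-3044/25)² = 9265936/625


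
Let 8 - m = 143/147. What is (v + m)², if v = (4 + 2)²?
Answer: 40005625/21609 ≈ 1851.3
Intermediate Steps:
m = 1033/147 (m = 8 - 143/147 = 1033/147 ≈ 7.0272)
v = 36 (v = 6² = 36)
(v + m)² = (36 + 1033/147)² = (6325/147)² = 40005625/21609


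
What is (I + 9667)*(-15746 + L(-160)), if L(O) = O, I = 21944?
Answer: -502804566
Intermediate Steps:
(I + 9667)*(-15746 + L(-160)) = (21944 + 9667)*(-15746 - 160) = 31611*(-15906) = -502804566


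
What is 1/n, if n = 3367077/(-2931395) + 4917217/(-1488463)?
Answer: -4363272995885/19426074860366 ≈ -0.22461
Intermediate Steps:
n = -19426074860366/4363272995885 (n = 3367077*(-1/2931395) + 4917217*(-1/1488463) = -3367077/2931395 - 4917217/1488463 = -19426074860366/4363272995885 ≈ -4.4522)
1/n = 1/(-19426074860366/4363272995885) = -4363272995885/19426074860366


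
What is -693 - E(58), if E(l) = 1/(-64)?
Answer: -44351/64 ≈ -692.98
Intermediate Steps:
E(l) = -1/64
-693 - E(58) = -693 - 1*(-1/64) = -693 + 1/64 = -44351/64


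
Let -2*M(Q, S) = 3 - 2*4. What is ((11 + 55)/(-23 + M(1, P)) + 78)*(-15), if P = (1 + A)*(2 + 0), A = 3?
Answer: -45990/41 ≈ -1121.7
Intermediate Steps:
P = 8 (P = (1 + 3)*(2 + 0) = 4*2 = 8)
M(Q, S) = 5/2 (M(Q, S) = -(3 - 2*4)/2 = -(3 - 8)/2 = -1/2*(-5) = 5/2)
((11 + 55)/(-23 + M(1, P)) + 78)*(-15) = ((11 + 55)/(-23 + 5/2) + 78)*(-15) = (66/(-41/2) + 78)*(-15) = (66*(-2/41) + 78)*(-15) = (-132/41 + 78)*(-15) = (3066/41)*(-15) = -45990/41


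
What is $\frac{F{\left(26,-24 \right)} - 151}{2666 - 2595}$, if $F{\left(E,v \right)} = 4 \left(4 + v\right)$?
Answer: $- \frac{231}{71} \approx -3.2535$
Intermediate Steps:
$F{\left(E,v \right)} = 16 + 4 v$
$\frac{F{\left(26,-24 \right)} - 151}{2666 - 2595} = \frac{\left(16 + 4 \left(-24\right)\right) - 151}{2666 - 2595} = \frac{\left(16 - 96\right) - 151}{71} = \left(-80 - 151\right) \frac{1}{71} = \left(-231\right) \frac{1}{71} = - \frac{231}{71}$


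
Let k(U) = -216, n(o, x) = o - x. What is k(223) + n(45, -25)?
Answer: -146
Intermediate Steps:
k(223) + n(45, -25) = -216 + (45 - 1*(-25)) = -216 + (45 + 25) = -216 + 70 = -146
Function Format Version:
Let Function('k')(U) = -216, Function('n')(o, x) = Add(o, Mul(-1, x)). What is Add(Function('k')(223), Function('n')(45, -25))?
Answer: -146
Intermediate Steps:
Add(Function('k')(223), Function('n')(45, -25)) = Add(-216, Add(45, Mul(-1, -25))) = Add(-216, Add(45, 25)) = Add(-216, 70) = -146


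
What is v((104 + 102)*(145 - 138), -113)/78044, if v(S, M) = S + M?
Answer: 1329/78044 ≈ 0.017029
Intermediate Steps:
v(S, M) = M + S
v((104 + 102)*(145 - 138), -113)/78044 = (-113 + (104 + 102)*(145 - 138))/78044 = (-113 + 206*7)*(1/78044) = (-113 + 1442)*(1/78044) = 1329*(1/78044) = 1329/78044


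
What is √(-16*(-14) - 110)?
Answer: √114 ≈ 10.677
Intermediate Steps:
√(-16*(-14) - 110) = √(224 - 110) = √114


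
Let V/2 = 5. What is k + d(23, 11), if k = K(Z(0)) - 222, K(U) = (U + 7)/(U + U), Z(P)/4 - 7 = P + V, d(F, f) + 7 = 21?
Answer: -28213/136 ≈ -207.45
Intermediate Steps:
V = 10 (V = 2*5 = 10)
d(F, f) = 14 (d(F, f) = -7 + 21 = 14)
Z(P) = 68 + 4*P (Z(P) = 28 + 4*(P + 10) = 28 + 4*(10 + P) = 28 + (40 + 4*P) = 68 + 4*P)
K(U) = (7 + U)/(2*U) (K(U) = (7 + U)/((2*U)) = (7 + U)*(1/(2*U)) = (7 + U)/(2*U))
k = -30117/136 (k = (7 + (68 + 4*0))/(2*(68 + 4*0)) - 222 = (7 + (68 + 0))/(2*(68 + 0)) - 222 = (1/2)*(7 + 68)/68 - 222 = (1/2)*(1/68)*75 - 222 = 75/136 - 222 = -30117/136 ≈ -221.45)
k + d(23, 11) = -30117/136 + 14 = -28213/136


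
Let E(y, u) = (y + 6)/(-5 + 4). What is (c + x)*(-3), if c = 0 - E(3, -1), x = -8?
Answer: -3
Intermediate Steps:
E(y, u) = -6 - y (E(y, u) = (6 + y)/(-1) = (6 + y)*(-1) = -6 - y)
c = 9 (c = 0 - (-6 - 1*3) = 0 - (-6 - 3) = 0 - 1*(-9) = 0 + 9 = 9)
(c + x)*(-3) = (9 - 8)*(-3) = 1*(-3) = -3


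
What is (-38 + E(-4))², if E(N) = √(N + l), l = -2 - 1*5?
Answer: (38 - I*√11)² ≈ 1433.0 - 252.06*I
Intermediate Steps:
l = -7 (l = -2 - 5 = -7)
E(N) = √(-7 + N) (E(N) = √(N - 7) = √(-7 + N))
(-38 + E(-4))² = (-38 + √(-7 - 4))² = (-38 + √(-11))² = (-38 + I*√11)²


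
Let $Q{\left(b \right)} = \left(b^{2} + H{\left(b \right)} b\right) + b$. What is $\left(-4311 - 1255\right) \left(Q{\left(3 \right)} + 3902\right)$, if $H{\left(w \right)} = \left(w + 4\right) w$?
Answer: $-22135982$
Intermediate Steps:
$H{\left(w \right)} = w \left(4 + w\right)$ ($H{\left(w \right)} = \left(4 + w\right) w = w \left(4 + w\right)$)
$Q{\left(b \right)} = b + b^{2} + b^{2} \left(4 + b\right)$ ($Q{\left(b \right)} = \left(b^{2} + b \left(4 + b\right) b\right) + b = \left(b^{2} + b^{2} \left(4 + b\right)\right) + b = b + b^{2} + b^{2} \left(4 + b\right)$)
$\left(-4311 - 1255\right) \left(Q{\left(3 \right)} + 3902\right) = \left(-4311 - 1255\right) \left(3 \left(1 + 3 + 3 \left(4 + 3\right)\right) + 3902\right) = - 5566 \left(3 \left(1 + 3 + 3 \cdot 7\right) + 3902\right) = - 5566 \left(3 \left(1 + 3 + 21\right) + 3902\right) = - 5566 \left(3 \cdot 25 + 3902\right) = - 5566 \left(75 + 3902\right) = \left(-5566\right) 3977 = -22135982$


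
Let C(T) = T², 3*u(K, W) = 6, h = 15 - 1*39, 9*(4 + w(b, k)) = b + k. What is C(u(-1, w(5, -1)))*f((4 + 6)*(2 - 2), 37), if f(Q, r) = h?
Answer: -96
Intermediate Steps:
w(b, k) = -4 + b/9 + k/9 (w(b, k) = -4 + (b + k)/9 = -4 + (b/9 + k/9) = -4 + b/9 + k/9)
h = -24 (h = 15 - 39 = -24)
u(K, W) = 2 (u(K, W) = (⅓)*6 = 2)
f(Q, r) = -24
C(u(-1, w(5, -1)))*f((4 + 6)*(2 - 2), 37) = 2²*(-24) = 4*(-24) = -96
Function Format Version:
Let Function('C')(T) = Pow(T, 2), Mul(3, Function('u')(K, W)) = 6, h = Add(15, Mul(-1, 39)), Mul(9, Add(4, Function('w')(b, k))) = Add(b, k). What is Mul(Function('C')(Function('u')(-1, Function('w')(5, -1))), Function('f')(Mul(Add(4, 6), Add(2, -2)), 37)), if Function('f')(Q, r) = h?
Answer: -96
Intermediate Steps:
Function('w')(b, k) = Add(-4, Mul(Rational(1, 9), b), Mul(Rational(1, 9), k)) (Function('w')(b, k) = Add(-4, Mul(Rational(1, 9), Add(b, k))) = Add(-4, Add(Mul(Rational(1, 9), b), Mul(Rational(1, 9), k))) = Add(-4, Mul(Rational(1, 9), b), Mul(Rational(1, 9), k)))
h = -24 (h = Add(15, -39) = -24)
Function('u')(K, W) = 2 (Function('u')(K, W) = Mul(Rational(1, 3), 6) = 2)
Function('f')(Q, r) = -24
Mul(Function('C')(Function('u')(-1, Function('w')(5, -1))), Function('f')(Mul(Add(4, 6), Add(2, -2)), 37)) = Mul(Pow(2, 2), -24) = Mul(4, -24) = -96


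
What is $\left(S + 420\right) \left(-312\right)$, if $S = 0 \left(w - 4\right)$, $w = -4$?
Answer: $-131040$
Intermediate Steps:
$S = 0$ ($S = 0 \left(-4 - 4\right) = 0 \left(-8\right) = 0$)
$\left(S + 420\right) \left(-312\right) = \left(0 + 420\right) \left(-312\right) = 420 \left(-312\right) = -131040$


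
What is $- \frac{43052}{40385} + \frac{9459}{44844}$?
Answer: $- \frac{516207391}{603674980} \approx -0.85511$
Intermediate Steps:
$- \frac{43052}{40385} + \frac{9459}{44844} = \left(-43052\right) \frac{1}{40385} + 9459 \cdot \frac{1}{44844} = - \frac{43052}{40385} + \frac{3153}{14948} = - \frac{516207391}{603674980}$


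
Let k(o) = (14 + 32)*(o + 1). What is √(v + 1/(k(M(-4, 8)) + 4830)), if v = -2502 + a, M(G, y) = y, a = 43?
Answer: I*√16905338445/2622 ≈ 49.588*I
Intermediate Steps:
k(o) = 46 + 46*o (k(o) = 46*(1 + o) = 46 + 46*o)
v = -2459 (v = -2502 + 43 = -2459)
√(v + 1/(k(M(-4, 8)) + 4830)) = √(-2459 + 1/((46 + 46*8) + 4830)) = √(-2459 + 1/((46 + 368) + 4830)) = √(-2459 + 1/(414 + 4830)) = √(-2459 + 1/5244) = √(-12894995/5244) = I*√16905338445/2622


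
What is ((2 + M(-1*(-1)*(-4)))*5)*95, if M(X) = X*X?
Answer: 8550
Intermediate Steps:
M(X) = X**2
((2 + M(-1*(-1)*(-4)))*5)*95 = ((2 + (-1*(-1)*(-4))**2)*5)*95 = ((2 + (1*(-4))**2)*5)*95 = ((2 + (-4)**2)*5)*95 = ((2 + 16)*5)*95 = (18*5)*95 = 90*95 = 8550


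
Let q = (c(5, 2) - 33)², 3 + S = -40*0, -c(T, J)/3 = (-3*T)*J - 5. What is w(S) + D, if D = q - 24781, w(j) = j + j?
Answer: -19603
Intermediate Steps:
c(T, J) = 15 + 9*J*T (c(T, J) = -3*((-3*T)*J - 5) = -3*(-3*J*T - 5) = -3*(-5 - 3*J*T) = 15 + 9*J*T)
S = -3 (S = -3 - 40*0 = -3 + 0 = -3)
q = 5184 (q = ((15 + 9*2*5) - 33)² = ((15 + 90) - 33)² = (105 - 33)² = 72² = 5184)
w(j) = 2*j
D = -19597 (D = 5184 - 24781 = -19597)
w(S) + D = 2*(-3) - 19597 = -6 - 19597 = -19603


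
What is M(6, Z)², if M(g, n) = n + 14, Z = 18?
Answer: 1024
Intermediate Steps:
M(g, n) = 14 + n
M(6, Z)² = (14 + 18)² = 32² = 1024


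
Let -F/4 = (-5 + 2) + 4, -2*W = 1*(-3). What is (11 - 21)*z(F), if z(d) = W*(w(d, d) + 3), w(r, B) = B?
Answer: 15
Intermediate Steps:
W = 3/2 (W = -(-3)/2 = -½*(-3) = 3/2 ≈ 1.5000)
F = -4 (F = -4*((-5 + 2) + 4) = -4*(-3 + 4) = -4*1 = -4)
z(d) = 9/2 + 3*d/2 (z(d) = 3*(d + 3)/2 = 3*(3 + d)/2 = 9/2 + 3*d/2)
(11 - 21)*z(F) = (11 - 21)*(9/2 + (3/2)*(-4)) = -10*(9/2 - 6) = -10*(-3/2) = 15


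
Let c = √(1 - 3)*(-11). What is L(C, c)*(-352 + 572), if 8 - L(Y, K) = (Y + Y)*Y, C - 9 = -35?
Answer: -295680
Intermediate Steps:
C = -26 (C = 9 - 35 = -26)
c = -11*I*√2 (c = √(-2)*(-11) = (I*√2)*(-11) = -11*I*√2 ≈ -15.556*I)
L(Y, K) = 8 - 2*Y² (L(Y, K) = 8 - (Y + Y)*Y = 8 - 2*Y*Y = 8 - 2*Y²)
L(C, c)*(-352 + 572) = (8 - 2*(-26)²)*(-352 + 572) = (8 - 2*676)*220 = (8 - 1352)*220 = -1344*220 = -295680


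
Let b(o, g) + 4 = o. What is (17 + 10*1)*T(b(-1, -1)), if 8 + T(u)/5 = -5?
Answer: -1755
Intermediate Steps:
b(o, g) = -4 + o
T(u) = -65 (T(u) = -40 + 5*(-5) = -40 - 25 = -65)
(17 + 10*1)*T(b(-1, -1)) = (17 + 10*1)*(-65) = (17 + 10)*(-65) = 27*(-65) = -1755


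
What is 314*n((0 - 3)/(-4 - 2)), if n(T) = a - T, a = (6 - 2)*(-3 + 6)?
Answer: 3611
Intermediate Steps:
a = 12 (a = 4*3 = 12)
n(T) = 12 - T
314*n((0 - 3)/(-4 - 2)) = 314*(12 - (0 - 3)/(-4 - 2)) = 314*(12 - (-3)/(-6)) = 314*(12 - (-3)*(-1)/6) = 314*(12 - 1*½) = 314*(12 - ½) = 314*(23/2) = 3611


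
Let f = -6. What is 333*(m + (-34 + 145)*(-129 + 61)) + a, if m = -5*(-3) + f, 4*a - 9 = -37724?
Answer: -10079663/4 ≈ -2.5199e+6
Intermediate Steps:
a = -37715/4 (a = 9/4 + (¼)*(-37724) = 9/4 - 9431 = -37715/4 ≈ -9428.8)
m = 9 (m = -5*(-3) - 6 = 15 - 6 = 9)
333*(m + (-34 + 145)*(-129 + 61)) + a = 333*(9 + (-34 + 145)*(-129 + 61)) - 37715/4 = 333*(9 + 111*(-68)) - 37715/4 = 333*(9 - 7548) - 37715/4 = 333*(-7539) - 37715/4 = -2510487 - 37715/4 = -10079663/4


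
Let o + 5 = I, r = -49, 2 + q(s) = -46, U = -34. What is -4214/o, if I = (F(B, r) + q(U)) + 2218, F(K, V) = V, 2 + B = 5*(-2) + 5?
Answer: -2107/1058 ≈ -1.9915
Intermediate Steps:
q(s) = -48 (q(s) = -2 - 46 = -48)
B = -7 (B = -2 + (5*(-2) + 5) = -2 + (-10 + 5) = -2 - 5 = -7)
I = 2121 (I = (-49 - 48) + 2218 = -97 + 2218 = 2121)
o = 2116 (o = -5 + 2121 = 2116)
-4214/o = -4214/2116 = -4214*1/2116 = -2107/1058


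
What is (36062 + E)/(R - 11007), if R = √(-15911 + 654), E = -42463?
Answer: 70455807/121169306 + 6401*I*√15257/121169306 ≈ 0.58147 + 0.0065251*I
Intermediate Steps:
R = I*√15257 (R = √(-15257) = I*√15257 ≈ 123.52*I)
(36062 + E)/(R - 11007) = (36062 - 42463)/(I*√15257 - 11007) = -6401/(-11007 + I*√15257)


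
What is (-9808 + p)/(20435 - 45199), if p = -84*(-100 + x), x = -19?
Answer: -47/6191 ≈ -0.0075917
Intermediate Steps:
p = 9996 (p = -84*(-100 - 19) = -84*(-119) = 9996)
(-9808 + p)/(20435 - 45199) = (-9808 + 9996)/(20435 - 45199) = 188/(-24764) = 188*(-1/24764) = -47/6191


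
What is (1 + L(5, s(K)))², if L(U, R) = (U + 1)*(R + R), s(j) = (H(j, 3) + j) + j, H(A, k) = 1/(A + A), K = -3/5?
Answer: 13689/25 ≈ 547.56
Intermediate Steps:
K = -⅗ (K = -3*⅕ = -⅗ ≈ -0.60000)
H(A, k) = 1/(2*A)
s(j) = 1/(2*j) + 2*j (s(j) = (1/(2*j) + j) + j = (j + 1/(2*j)) + j = 1/(2*j) + 2*j)
L(U, R) = 2*R*(1 + U) (L(U, R) = (1 + U)*(2*R) = 2*R*(1 + U))
(1 + L(5, s(K)))² = (1 + 2*(1/(2*(-⅗)) + 2*(-⅗))*(1 + 5))² = (1 + 2*((½)*(-5/3) - 6/5)*6)² = (1 + 2*(-⅚ - 6/5)*6)² = (1 + 2*(-61/30)*6)² = (1 - 122/5)² = (-117/5)² = 13689/25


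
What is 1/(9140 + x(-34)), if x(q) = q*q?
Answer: 1/10296 ≈ 9.7125e-5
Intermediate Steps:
x(q) = q²
1/(9140 + x(-34)) = 1/(9140 + (-34)²) = 1/(9140 + 1156) = 1/10296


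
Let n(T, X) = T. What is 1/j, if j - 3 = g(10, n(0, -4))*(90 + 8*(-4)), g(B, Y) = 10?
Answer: 1/583 ≈ 0.0017153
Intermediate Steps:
j = 583 (j = 3 + 10*(90 + 8*(-4)) = 3 + 10*(90 - 32) = 3 + 10*58 = 3 + 580 = 583)
1/j = 1/583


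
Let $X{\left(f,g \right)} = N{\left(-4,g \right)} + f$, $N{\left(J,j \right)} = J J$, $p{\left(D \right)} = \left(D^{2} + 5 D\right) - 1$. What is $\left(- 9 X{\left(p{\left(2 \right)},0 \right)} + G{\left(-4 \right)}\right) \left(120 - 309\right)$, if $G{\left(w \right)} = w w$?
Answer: $46305$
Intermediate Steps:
$p{\left(D \right)} = -1 + D^{2} + 5 D$
$G{\left(w \right)} = w^{2}$
$N{\left(J,j \right)} = J^{2}$
$X{\left(f,g \right)} = 16 + f$ ($X{\left(f,g \right)} = \left(-4\right)^{2} + f = 16 + f$)
$\left(- 9 X{\left(p{\left(2 \right)},0 \right)} + G{\left(-4 \right)}\right) \left(120 - 309\right) = \left(- 9 \left(16 + \left(-1 + 2^{2} + 5 \cdot 2\right)\right) + \left(-4\right)^{2}\right) \left(120 - 309\right) = \left(- 9 \left(16 + \left(-1 + 4 + 10\right)\right) + 16\right) \left(-189\right) = \left(- 9 \left(16 + 13\right) + 16\right) \left(-189\right) = \left(\left(-9\right) 29 + 16\right) \left(-189\right) = \left(-261 + 16\right) \left(-189\right) = \left(-245\right) \left(-189\right) = 46305$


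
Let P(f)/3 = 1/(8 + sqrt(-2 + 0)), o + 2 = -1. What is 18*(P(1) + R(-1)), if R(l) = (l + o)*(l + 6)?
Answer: -3888/11 - 9*I*sqrt(2)/11 ≈ -353.45 - 1.1571*I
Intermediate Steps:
o = -3 (o = -2 - 1 = -3)
R(l) = (-3 + l)*(6 + l) (R(l) = (l - 3)*(l + 6) = (-3 + l)*(6 + l))
P(f) = 3/(8 + I*sqrt(2)) (P(f) = 3/(8 + sqrt(-2 + 0)) = 3/(8 + sqrt(-2)) = 3/(8 + I*sqrt(2)))
18*(P(1) + R(-1)) = 18*((4/11 - I*sqrt(2)/22) + (-18 + (-1)**2 + 3*(-1))) = 18*((4/11 - I*sqrt(2)/22) + (-18 + 1 - 3)) = 18*((4/11 - I*sqrt(2)/22) - 20) = 18*(-216/11 - I*sqrt(2)/22) = -3888/11 - 9*I*sqrt(2)/11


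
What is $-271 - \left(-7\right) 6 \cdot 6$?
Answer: $-19$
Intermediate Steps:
$-271 - \left(-7\right) 6 \cdot 6 = -271 - \left(-42\right) 6 = -271 - -252 = -271 + 252 = -19$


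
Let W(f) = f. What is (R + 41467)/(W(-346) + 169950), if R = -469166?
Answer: -427699/169604 ≈ -2.5218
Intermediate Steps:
(R + 41467)/(W(-346) + 169950) = (-469166 + 41467)/(-346 + 169950) = -427699/169604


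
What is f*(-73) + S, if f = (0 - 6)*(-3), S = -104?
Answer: -1418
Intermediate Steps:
f = 18 (f = -6*(-3) = 18)
f*(-73) + S = 18*(-73) - 104 = -1314 - 104 = -1418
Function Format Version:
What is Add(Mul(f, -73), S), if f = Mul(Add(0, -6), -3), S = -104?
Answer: -1418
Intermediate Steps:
f = 18 (f = Mul(-6, -3) = 18)
Add(Mul(f, -73), S) = Add(Mul(18, -73), -104) = Add(-1314, -104) = -1418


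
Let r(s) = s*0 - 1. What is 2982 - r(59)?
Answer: 2983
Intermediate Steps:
r(s) = -1 (r(s) = 0 - 1 = -1)
2982 - r(59) = 2982 - 1*(-1) = 2982 + 1 = 2983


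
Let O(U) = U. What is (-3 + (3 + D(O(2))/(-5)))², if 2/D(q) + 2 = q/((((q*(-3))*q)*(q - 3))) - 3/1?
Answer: 144/21025 ≈ 0.0068490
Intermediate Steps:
D(q) = 2/(-5 - 1/(3*q*(-3 + q))) (D(q) = 2/(-2 + (q/((((q*(-3))*q)*(q - 3))) - 3/1)) = 2/(-2 + (q/((((-3*q)*q)*(-3 + q))) - 3*1)) = 2/(-2 + (q/(((-3*q²)*(-3 + q))) - 3)) = 2/(-2 + (q/((-3*q²*(-3 + q))) - 3)) = 2/(-2 + (q*(-1/(3*q²*(-3 + q))) - 3)) = 2/(-2 + (-1/(3*q*(-3 + q)) - 3)) = 2/(-2 + (-3 - 1/(3*q*(-3 + q)))) = 2/(-5 - 1/(3*q*(-3 + q))))
(-3 + (3 + D(O(2))/(-5)))² = (-3 + (3 + (6*2*(3 - 1*2)/(1 - 45*2 + 15*2²))/(-5)))² = (-3 + (3 - 6*2*(3 - 2)/(5*(1 - 90 + 15*4))))² = (-3 + (3 - 6*2/(5*(1 - 90 + 60))))² = (-3 + (3 - 6*2/(5*(-29))))² = (-3 + (3 - 6*2*(-1)/(5*29)))² = (-3 + (3 - ⅕*(-12/29)))² = (-3 + (3 + 12/145))² = (-3 + 447/145)² = (12/145)² = 144/21025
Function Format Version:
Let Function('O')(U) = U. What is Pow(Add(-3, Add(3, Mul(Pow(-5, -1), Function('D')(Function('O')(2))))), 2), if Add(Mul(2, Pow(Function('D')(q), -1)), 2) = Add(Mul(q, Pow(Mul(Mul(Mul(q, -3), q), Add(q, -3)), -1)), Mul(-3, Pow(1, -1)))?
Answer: Rational(144, 21025) ≈ 0.0068490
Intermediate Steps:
Function('D')(q) = Mul(2, Pow(Add(-5, Mul(Rational(-1, 3), Pow(q, -1), Pow(Add(-3, q), -1))), -1)) (Function('D')(q) = Mul(2, Pow(Add(-2, Add(Mul(q, Pow(Mul(Mul(Mul(q, -3), q), Add(q, -3)), -1)), Mul(-3, Pow(1, -1)))), -1)) = Mul(2, Pow(Add(-2, Add(Mul(q, Pow(Mul(Mul(Mul(-3, q), q), Add(-3, q)), -1)), Mul(-3, 1))), -1)) = Mul(2, Pow(Add(-2, Add(Mul(q, Pow(Mul(Mul(-3, Pow(q, 2)), Add(-3, q)), -1)), -3)), -1)) = Mul(2, Pow(Add(-2, Add(Mul(q, Pow(Mul(-3, Pow(q, 2), Add(-3, q)), -1)), -3)), -1)) = Mul(2, Pow(Add(-2, Add(Mul(q, Mul(Rational(-1, 3), Pow(q, -2), Pow(Add(-3, q), -1))), -3)), -1)) = Mul(2, Pow(Add(-2, Add(Mul(Rational(-1, 3), Pow(q, -1), Pow(Add(-3, q), -1)), -3)), -1)) = Mul(2, Pow(Add(-2, Add(-3, Mul(Rational(-1, 3), Pow(q, -1), Pow(Add(-3, q), -1)))), -1)) = Mul(2, Pow(Add(-5, Mul(Rational(-1, 3), Pow(q, -1), Pow(Add(-3, q), -1))), -1)))
Pow(Add(-3, Add(3, Mul(Pow(-5, -1), Function('D')(Function('O')(2))))), 2) = Pow(Add(-3, Add(3, Mul(Pow(-5, -1), Mul(6, 2, Pow(Add(1, Mul(-45, 2), Mul(15, Pow(2, 2))), -1), Add(3, Mul(-1, 2)))))), 2) = Pow(Add(-3, Add(3, Mul(Rational(-1, 5), Mul(6, 2, Pow(Add(1, -90, Mul(15, 4)), -1), Add(3, -2))))), 2) = Pow(Add(-3, Add(3, Mul(Rational(-1, 5), Mul(6, 2, Pow(Add(1, -90, 60), -1), 1)))), 2) = Pow(Add(-3, Add(3, Mul(Rational(-1, 5), Mul(6, 2, Pow(-29, -1), 1)))), 2) = Pow(Add(-3, Add(3, Mul(Rational(-1, 5), Mul(6, 2, Rational(-1, 29), 1)))), 2) = Pow(Add(-3, Add(3, Mul(Rational(-1, 5), Rational(-12, 29)))), 2) = Pow(Add(-3, Add(3, Rational(12, 145))), 2) = Pow(Add(-3, Rational(447, 145)), 2) = Pow(Rational(12, 145), 2) = Rational(144, 21025)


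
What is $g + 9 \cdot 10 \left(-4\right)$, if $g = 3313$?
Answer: $2953$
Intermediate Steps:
$g + 9 \cdot 10 \left(-4\right) = 3313 + 9 \cdot 10 \left(-4\right) = 3313 + 90 \left(-4\right) = 3313 - 360 = 2953$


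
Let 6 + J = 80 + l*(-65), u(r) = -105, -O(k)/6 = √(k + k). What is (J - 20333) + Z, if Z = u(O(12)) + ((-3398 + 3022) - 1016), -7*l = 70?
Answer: -21106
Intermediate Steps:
O(k) = -6*√2*√k (O(k) = -6*√(k + k) = -6*√2*√k)
l = -10 (l = -⅐*70 = -10)
J = 724 (J = -6 + (80 - 10*(-65)) = -6 + (80 + 650) = -6 + 730 = 724)
Z = -1497 (Z = -105 + ((-3398 + 3022) - 1016) = -105 + (-376 - 1016) = -105 - 1392 = -1497)
(J - 20333) + Z = (724 - 20333) - 1497 = -19609 - 1497 = -21106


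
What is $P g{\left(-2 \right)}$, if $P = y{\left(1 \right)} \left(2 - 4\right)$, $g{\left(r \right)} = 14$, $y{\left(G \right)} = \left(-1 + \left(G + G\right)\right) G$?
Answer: $-28$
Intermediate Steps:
$y{\left(G \right)} = G \left(-1 + 2 G\right)$ ($y{\left(G \right)} = \left(-1 + 2 G\right) G = G \left(-1 + 2 G\right)$)
$P = -2$ ($P = 1 \left(-1 + 2 \cdot 1\right) \left(2 - 4\right) = 1 \left(-1 + 2\right) \left(-2\right) = 1 \cdot 1 \left(-2\right) = 1 \left(-2\right) = -2$)
$P g{\left(-2 \right)} = \left(-2\right) 14 = -28$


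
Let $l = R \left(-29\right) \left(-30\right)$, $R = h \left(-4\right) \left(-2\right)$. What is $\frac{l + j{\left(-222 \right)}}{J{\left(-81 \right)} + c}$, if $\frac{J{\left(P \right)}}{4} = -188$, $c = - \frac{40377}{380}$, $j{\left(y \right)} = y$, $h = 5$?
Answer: $- \frac{13139640}{326137} \approx -40.289$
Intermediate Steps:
$c = - \frac{40377}{380}$ ($c = \left(-40377\right) \frac{1}{380} = - \frac{40377}{380} \approx -106.26$)
$R = 40$ ($R = 5 \left(-4\right) \left(-2\right) = \left(-20\right) \left(-2\right) = 40$)
$l = 34800$ ($l = 40 \left(-29\right) \left(-30\right) = \left(-1160\right) \left(-30\right) = 34800$)
$J{\left(P \right)} = -752$ ($J{\left(P \right)} = 4 \left(-188\right) = -752$)
$\frac{l + j{\left(-222 \right)}}{J{\left(-81 \right)} + c} = \frac{34800 - 222}{-752 - \frac{40377}{380}} = \frac{34578}{- \frac{326137}{380}} = 34578 \left(- \frac{380}{326137}\right) = - \frac{13139640}{326137}$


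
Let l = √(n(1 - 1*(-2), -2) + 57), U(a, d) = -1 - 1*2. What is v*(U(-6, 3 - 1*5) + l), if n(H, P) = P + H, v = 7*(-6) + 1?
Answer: 123 - 41*√58 ≈ -189.25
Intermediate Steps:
U(a, d) = -3 (U(a, d) = -1 - 2 = -3)
v = -41 (v = -42 + 1 = -41)
n(H, P) = H + P
l = √58 (l = √(((1 - 1*(-2)) - 2) + 57) = √(((1 + 2) - 2) + 57) = √((3 - 2) + 57) = √(1 + 57) = √58 ≈ 7.6158)
v*(U(-6, 3 - 1*5) + l) = -41*(-3 + √58) = 123 - 41*√58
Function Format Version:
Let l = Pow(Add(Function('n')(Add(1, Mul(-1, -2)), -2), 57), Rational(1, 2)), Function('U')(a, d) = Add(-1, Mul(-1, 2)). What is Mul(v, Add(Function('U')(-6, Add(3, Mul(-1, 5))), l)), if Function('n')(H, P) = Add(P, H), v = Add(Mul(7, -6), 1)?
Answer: Add(123, Mul(-41, Pow(58, Rational(1, 2)))) ≈ -189.25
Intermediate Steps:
Function('U')(a, d) = -3 (Function('U')(a, d) = Add(-1, -2) = -3)
v = -41 (v = Add(-42, 1) = -41)
Function('n')(H, P) = Add(H, P)
l = Pow(58, Rational(1, 2)) (l = Pow(Add(Add(Add(1, Mul(-1, -2)), -2), 57), Rational(1, 2)) = Pow(Add(Add(Add(1, 2), -2), 57), Rational(1, 2)) = Pow(Add(Add(3, -2), 57), Rational(1, 2)) = Pow(Add(1, 57), Rational(1, 2)) = Pow(58, Rational(1, 2)) ≈ 7.6158)
Mul(v, Add(Function('U')(-6, Add(3, Mul(-1, 5))), l)) = Mul(-41, Add(-3, Pow(58, Rational(1, 2)))) = Add(123, Mul(-41, Pow(58, Rational(1, 2))))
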